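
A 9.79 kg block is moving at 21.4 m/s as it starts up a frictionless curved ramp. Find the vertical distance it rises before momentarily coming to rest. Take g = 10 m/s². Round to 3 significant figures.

By energy conservation, ½mv² = mgh
h = v²/(2g) = 21.4²/(2 × 10) = 22.90 m

h = 22.9 m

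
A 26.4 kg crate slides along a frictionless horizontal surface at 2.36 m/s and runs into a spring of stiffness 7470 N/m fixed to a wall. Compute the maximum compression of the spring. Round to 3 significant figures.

x = 0.140 m

All KE is stored as spring PE at maximum compression: ½mv² = ½kx²
x = v√(m/k) = 2.36 × √(26.4/7470) = 0.1403 m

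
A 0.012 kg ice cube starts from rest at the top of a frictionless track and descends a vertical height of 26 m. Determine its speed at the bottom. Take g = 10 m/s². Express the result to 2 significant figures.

v = 23 m/s

Equating total energy at the two states: mgh = ½mv²
The mass cancels from both sides.
v = √(2gh) = √(2 × 10 × 26) = √520.00 = 22.80 m/s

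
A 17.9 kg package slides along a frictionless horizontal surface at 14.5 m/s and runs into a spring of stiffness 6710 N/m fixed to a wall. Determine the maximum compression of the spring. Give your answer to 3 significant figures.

Conservation of energy between contact and max compression: ½mv² = ½kx²
x = v√(m/k) = 14.5 × √(17.9/6710) = 0.7489 m

x = 0.749 m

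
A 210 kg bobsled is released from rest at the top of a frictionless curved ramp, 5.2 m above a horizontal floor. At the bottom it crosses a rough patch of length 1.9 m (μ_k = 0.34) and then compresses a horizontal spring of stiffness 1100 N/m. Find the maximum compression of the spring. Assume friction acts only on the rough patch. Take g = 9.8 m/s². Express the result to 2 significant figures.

x = 4.1 m

Initial energy: E₁ = mgh = (210)(9.8)(5.2) = 10702 J
Friction removes W_f = μ_k mg d = (0.34)(210)(9.8)(1.9) = 1329 J
Energy reaching the spring: E = 10702 − 1329 = 9372.1 J
At max compression ½kx² = E ⇒ x = √(2E/k) = √(2 × 9372.1/1100) = 4.128 m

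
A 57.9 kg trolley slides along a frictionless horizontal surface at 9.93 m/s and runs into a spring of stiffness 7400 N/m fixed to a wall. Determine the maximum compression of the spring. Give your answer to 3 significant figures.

At max compression the trolley is momentarily at rest: ½mv² = ½kx²
x = v√(m/k) = 9.93 × √(57.9/7400) = 0.8784 m

x = 0.878 m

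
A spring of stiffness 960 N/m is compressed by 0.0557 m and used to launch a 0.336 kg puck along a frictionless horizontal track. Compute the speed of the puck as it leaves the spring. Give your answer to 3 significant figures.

Spring PE converts entirely to kinetic energy: ½kx² = ½mv²
v = x√(k/m) = 0.0557 × √(960/0.336) = 2.977 m/s

v = 2.98 m/s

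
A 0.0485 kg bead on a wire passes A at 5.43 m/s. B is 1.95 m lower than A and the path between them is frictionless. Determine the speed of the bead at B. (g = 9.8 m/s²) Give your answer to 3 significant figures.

Mechanical energy is conserved (no friction): ½mv₀² + mgh = ½mv²
v² = v₀² + 2gh = (5.43)² + 2(9.8)(1.95) = 67.705
v = √67.705 = 8.228 m/s

v = 8.23 m/s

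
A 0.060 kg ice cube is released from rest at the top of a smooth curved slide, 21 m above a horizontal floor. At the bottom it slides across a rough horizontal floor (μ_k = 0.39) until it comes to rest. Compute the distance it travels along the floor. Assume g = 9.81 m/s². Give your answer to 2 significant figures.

Energy bookkeeping (friction removes W_f = μ_k N d):
At rest all PE has been dissipated by friction: mgh = μ_k m g d
d = h/μ_k = 21/0.39 = 53.85 m

d = 54 m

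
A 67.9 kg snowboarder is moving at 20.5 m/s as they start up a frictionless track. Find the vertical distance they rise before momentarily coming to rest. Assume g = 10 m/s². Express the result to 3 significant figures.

By energy conservation, ½mv² = mgh
h = v²/(2g) = 20.5²/(2 × 10) = 21.01 m

h = 21.0 m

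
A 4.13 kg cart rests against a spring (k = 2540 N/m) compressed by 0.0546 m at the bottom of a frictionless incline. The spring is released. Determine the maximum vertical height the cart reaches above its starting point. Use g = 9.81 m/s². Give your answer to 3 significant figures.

h = 0.0934 m

Energy conservation from release to the highest point: ½kx² = mgh
h = kx²/(2mg) = (2540)(0.0546)²/(2 × 4.13 × 9.81) = 0.09345 m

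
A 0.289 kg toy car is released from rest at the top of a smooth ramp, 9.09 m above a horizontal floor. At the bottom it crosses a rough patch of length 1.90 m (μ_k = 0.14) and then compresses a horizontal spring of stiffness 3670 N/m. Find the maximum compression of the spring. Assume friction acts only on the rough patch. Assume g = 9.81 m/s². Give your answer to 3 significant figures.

x = 0.117 m

Initial energy: E₁ = mgh = (0.289)(9.81)(9.09) = 25.771 J
Friction removes W_f = μ_k mg d = (0.14)(0.289)(9.81)(1.90) = 0.7541 J
Energy reaching the spring: E = 25.771 − 0.7541 = 25.017 J
At max compression ½kx² = E ⇒ x = √(2E/k) = √(2 × 25.017/3670) = 0.1168 m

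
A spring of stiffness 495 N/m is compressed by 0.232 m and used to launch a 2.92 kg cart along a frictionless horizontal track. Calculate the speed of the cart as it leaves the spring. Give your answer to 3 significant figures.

Conservation of energy: ½kx² = ½mv²
v = x√(k/m) = 0.232 × √(495/2.92) = 3.021 m/s

v = 3.02 m/s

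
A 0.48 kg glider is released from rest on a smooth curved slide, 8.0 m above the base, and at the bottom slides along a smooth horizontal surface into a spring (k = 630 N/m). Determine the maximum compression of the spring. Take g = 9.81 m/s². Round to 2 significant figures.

Energy conservation (no friction) from release to max compression: mgh = ½kx²
x = √(2mgh/k) = √(2 × 0.48 × 9.81 × 8.0 / 630) = 0.3458 m

x = 0.35 m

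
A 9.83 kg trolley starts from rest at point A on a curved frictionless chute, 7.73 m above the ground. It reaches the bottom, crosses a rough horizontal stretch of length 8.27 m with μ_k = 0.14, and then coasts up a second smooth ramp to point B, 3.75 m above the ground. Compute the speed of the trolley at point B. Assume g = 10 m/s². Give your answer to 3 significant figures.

v = 7.51 m/s

Energy at A: mgh₁ = (9.83)(10)(7.73) = 759.86 J
Friction loss: W_f = μ_k mg d = 113.8 J
At B: ½mv² + mgh₂ = mgh₁ − W_f
½mv² = 759.86 − 113.8 − 368.62 = 277.42 J
v = √(2 × 277.42/9.83) = 7.513 m/s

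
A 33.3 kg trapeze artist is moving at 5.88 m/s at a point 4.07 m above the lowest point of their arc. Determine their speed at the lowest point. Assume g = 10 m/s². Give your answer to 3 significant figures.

v = 10.8 m/s

By conservation of mechanical energy, ½mv₀² + mgh = ½mv²
v² = v₀² + 2gh = (5.88)² + 2(10)(4.07) = 115.97
v = √115.97 = 10.77 m/s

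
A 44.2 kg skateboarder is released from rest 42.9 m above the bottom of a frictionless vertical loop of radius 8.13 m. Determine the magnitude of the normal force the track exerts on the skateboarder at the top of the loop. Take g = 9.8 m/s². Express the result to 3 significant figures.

N = 2410 N

Energy from release to top (height 2r): mgh = ½mv_top² + mg(2r)
v_top² = 2g(h − 2r) = 2(9.8)(42.9 − 16.26) = 522.14 m²/s²
At the top, both N and weight point toward the centre: N + mg = mv_top²/r
N = m(v_top²/r − g) = 44.2(522.14/8.13 − 9.8) = 2406 N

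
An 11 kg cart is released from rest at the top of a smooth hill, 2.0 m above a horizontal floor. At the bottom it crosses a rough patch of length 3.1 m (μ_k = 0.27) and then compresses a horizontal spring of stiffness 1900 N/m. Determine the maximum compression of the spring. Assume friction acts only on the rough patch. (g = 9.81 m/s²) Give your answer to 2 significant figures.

Initial energy: E₁ = mgh = (11)(9.81)(2.0) = 215.82 J
Friction removes W_f = μ_k mg d = (0.27)(11)(9.81)(3.1) = 90.32 J
Energy reaching the spring: E = 215.82 − 90.32 = 125.50 J
At max compression ½kx² = E ⇒ x = √(2E/k) = √(2 × 125.50/1900) = 0.3635 m

x = 0.36 m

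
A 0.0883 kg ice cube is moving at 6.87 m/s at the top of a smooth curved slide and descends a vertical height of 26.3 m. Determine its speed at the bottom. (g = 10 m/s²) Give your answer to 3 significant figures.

v = 23.9 m/s

Energy conservation between the two points: ½mv₀² + mgh = ½mv²
v² = v₀² + 2gh = (6.87)² + 2(10)(26.3) = 573.20
v = √573.20 = 23.94 m/s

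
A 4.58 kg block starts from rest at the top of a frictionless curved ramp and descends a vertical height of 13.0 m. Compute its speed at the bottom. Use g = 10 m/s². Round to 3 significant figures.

v = 16.1 m/s

Equating total energy at the two states: mgh = ½mv²
v = √(2gh) = √(2 × 10 × 13.0) = √260.00 = 16.12 m/s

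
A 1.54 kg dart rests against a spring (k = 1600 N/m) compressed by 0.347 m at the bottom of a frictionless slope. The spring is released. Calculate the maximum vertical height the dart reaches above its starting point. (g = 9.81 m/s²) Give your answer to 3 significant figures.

At maximum height the dart is at rest, so ½kx² = mgh
h = kx²/(2mg) = (1600)(0.347)²/(2 × 1.54 × 9.81) = 6.376 m

h = 6.38 m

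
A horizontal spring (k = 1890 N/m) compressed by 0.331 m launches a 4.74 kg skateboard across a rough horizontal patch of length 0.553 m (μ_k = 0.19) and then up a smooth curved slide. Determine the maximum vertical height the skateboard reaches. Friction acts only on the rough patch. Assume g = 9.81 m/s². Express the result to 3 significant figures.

Spring energy: E₀ = ½kx² = ½(1890)(0.331)² = 103.54 J
Friction: W_f = μ_k mg d = (0.19)(4.74)(9.81)(0.553) = 4.886 J
Energy at base of ramp: E = 103.54 − 4.886 = 98.649 J
At max height all remaining energy is PE: mgh = E ⇒ h = E/(mg) = 98.649/(4.74 × 9.81) = 2.122 m

h = 2.12 m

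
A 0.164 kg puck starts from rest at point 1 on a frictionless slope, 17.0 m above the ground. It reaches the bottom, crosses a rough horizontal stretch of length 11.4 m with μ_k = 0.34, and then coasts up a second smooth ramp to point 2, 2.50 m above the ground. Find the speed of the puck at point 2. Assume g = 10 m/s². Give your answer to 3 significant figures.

Energy at 1: mgh₁ = (0.164)(10)(17.0) = 27.880 J
Friction loss: W_f = μ_k mg d = 6.357 J
At 2: ½mv² + mgh₂ = mgh₁ − W_f
½mv² = 27.880 − 6.357 − 4.1000 = 17.423 J
v = √(2 × 17.423/0.164) = 14.58 m/s

v = 14.6 m/s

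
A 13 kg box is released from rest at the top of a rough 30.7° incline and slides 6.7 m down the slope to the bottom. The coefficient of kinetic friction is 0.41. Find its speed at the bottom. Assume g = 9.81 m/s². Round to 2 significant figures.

Taking the bottom as reference, mgh = ½mv² + μ_k N L with h = L sinθ, N = mg cosθ:
mgh = mgL sinθ = (13)(9.81)(6.7)sin30.7° = 436.23 J
W_f = μ_k mg cosθ · L = (0.41)(13)(9.81)cos30.7°·6.7 = 301.2 J
½mv² = 436.23 − 301.2 = 135.01 J
v = √(2 × 135.01/13) = 4.557 m/s

v = 4.6 m/s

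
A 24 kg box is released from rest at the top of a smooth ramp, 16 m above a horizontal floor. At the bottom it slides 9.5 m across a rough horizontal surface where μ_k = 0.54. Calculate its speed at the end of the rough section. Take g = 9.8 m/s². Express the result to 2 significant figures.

Applying the work–energy principle:
mgh = ½mv² + μ_k m g d
W_f = μ_k mg d = (0.54)(24)(9.8)(9.5) = 1207 J
½mv² = mgh − W_f = 3763.2 − 1207 = 2556.6 J
v = √(2 × 2556.6/24) = 14.60 m/s

v = 15 m/s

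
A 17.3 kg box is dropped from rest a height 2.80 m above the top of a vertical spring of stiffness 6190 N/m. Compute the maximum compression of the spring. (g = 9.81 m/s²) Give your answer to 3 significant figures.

x = 0.420 m

Take the reference level at the top of the uncompressed spring. At max compression the box has fallen H + x and is momentarily at rest:
mg(H + x) = ½kx²
½(6190)x² − (17.3)(9.81)x − (17.3)(9.81)(2.80) = 0
3095x² − 169.7x − 475.2 = 0
x = [169.7 + √(28803 + 5.8829e+06)]/(2 × 3095) = 0.4202 m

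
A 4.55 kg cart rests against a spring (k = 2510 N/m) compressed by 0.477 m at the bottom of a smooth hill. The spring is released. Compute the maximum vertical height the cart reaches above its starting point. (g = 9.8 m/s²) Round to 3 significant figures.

h = 6.40 m

Energy conservation from release to the highest point: ½kx² = mgh
h = kx²/(2mg) = (2510)(0.477)²/(2 × 4.55 × 9.8) = 6.404 m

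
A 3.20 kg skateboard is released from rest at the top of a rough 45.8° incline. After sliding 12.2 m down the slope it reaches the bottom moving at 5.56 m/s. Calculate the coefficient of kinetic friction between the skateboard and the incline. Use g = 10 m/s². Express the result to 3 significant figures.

mgh = ½mv² + μ_k (mg cosθ) L, with h = L sinθ
mgL sinθ = 279.88 J; ½mv² = 49.462 J
W_f = 279.88 − 49.462 = 230.4 J
μ_k = W_f/(mg cosθ · L) = 230.4/(22.31 × 12.2) = 0.8466

μ_k = 0.847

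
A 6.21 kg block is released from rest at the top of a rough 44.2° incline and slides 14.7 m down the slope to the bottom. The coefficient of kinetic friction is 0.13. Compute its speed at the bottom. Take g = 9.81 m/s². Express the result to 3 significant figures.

v = 13.2 m/s

Taking the bottom as reference, mgh = ½mv² + μ_k N L with h = L sinθ, N = mg cosθ:
mgh = mgL sinθ = (6.21)(9.81)(14.7)sin44.2° = 624.33 J
W_f = μ_k mg cosθ · L = (0.13)(6.21)(9.81)cos44.2°·14.7 = 83.46 J
½mv² = 624.33 − 83.46 = 540.87 J
v = √(2 × 540.87/6.21) = 13.20 m/s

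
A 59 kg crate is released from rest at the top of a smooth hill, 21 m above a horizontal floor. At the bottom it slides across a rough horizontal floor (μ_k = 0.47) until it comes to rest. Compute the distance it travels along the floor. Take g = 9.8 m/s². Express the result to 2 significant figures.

Energy at the top = energy at the end + work done against friction:
At rest all PE has been dissipated by friction: mgh = μ_k m g d
d = h/μ_k = 21/0.47 = 44.68 m

d = 45 m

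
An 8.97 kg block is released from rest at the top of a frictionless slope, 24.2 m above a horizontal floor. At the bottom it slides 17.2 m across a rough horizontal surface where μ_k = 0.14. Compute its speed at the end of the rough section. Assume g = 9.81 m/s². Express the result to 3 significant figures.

Energy at the top = energy at the end + work done against friction:
mgh = ½mv² + μ_k m g d
W_f = μ_k mg d = (0.14)(8.97)(9.81)(17.2) = 211.9 J
½mv² = mgh − W_f = 2129.5 − 211.9 = 1917.6 J
v = √(2 × 1917.6/8.97) = 20.68 m/s

v = 20.7 m/s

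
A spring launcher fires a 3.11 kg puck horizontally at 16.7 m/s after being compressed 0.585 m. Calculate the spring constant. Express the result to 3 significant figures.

Energy stored in the spring equals the launch KE: ½kx² = ½mv²
k = mv²/x² = (3.11)(16.7)²/(0.585)² = 2534 N/m

k = 2530 N/m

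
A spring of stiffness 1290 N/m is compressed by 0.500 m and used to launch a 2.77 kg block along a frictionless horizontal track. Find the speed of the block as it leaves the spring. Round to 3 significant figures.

Conservation of energy: ½kx² = ½mv²
v = x√(k/m) = 0.500 × √(1290/2.77) = 10.79 m/s

v = 10.8 m/s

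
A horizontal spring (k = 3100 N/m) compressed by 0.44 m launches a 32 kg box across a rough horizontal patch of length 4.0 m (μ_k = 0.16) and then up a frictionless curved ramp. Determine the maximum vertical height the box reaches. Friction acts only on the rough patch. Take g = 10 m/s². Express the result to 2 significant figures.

Spring energy: E₀ = ½kx² = ½(3100)(0.44)² = 300.08 J
Friction: W_f = μ_k mg d = (0.16)(32)(10)(4.0) = 204.8 J
Energy at base of ramp: E = 300.08 − 204.8 = 95.280 J
At max height all remaining energy is PE: mgh = E ⇒ h = E/(mg) = 95.280/(32 × 10) = 0.2977 m

h = 0.30 m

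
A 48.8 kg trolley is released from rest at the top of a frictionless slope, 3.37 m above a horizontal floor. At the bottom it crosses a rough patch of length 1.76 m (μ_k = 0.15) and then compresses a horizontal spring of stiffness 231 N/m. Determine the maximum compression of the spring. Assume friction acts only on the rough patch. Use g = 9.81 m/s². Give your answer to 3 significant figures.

Initial energy: E₁ = mgh = (48.8)(9.81)(3.37) = 1613.3 J
Friction removes W_f = μ_k mg d = (0.15)(48.8)(9.81)(1.76) = 126.4 J
Energy reaching the spring: E = 1613.3 − 126.4 = 1486.9 J
At max compression ½kx² = E ⇒ x = √(2E/k) = √(2 × 1486.9/231) = 3.588 m

x = 3.59 m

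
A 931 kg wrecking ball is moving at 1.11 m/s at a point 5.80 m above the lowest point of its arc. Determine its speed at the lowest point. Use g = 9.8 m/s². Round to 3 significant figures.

Equating total energy at the two states: ½mv₀² + mgh = ½mv²
v² = v₀² + 2gh = (1.11)² + 2(9.8)(5.80) = 114.91
v = √114.91 = 10.72 m/s

v = 10.7 m/s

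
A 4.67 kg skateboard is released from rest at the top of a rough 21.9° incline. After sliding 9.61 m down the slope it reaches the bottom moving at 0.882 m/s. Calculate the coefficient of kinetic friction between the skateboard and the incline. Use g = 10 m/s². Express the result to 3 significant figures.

μ_k = 0.398

The energy dissipated by friction is the PE lost minus the KE gained:
mgL sinθ = 167.39 J; ½mv² = 1.8165 J
W_f = 167.39 − 1.8165 = 165.6 J
μ_k = W_f/(mg cosθ · L) = 165.6/(43.33 × 9.61) = 0.3976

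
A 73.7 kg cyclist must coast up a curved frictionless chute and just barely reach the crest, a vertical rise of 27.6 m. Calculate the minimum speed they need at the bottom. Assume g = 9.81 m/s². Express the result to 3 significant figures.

At the top they are momentarily at rest, so all KE converts to PE: ½mv² = mgh
v = √(2gh) = √(2 × 9.81 × 27.6) = 23.27 m/s

v = 23.3 m/s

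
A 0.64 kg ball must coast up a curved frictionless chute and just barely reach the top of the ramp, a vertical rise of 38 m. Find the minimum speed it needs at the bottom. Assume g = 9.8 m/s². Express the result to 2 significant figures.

v = 27 m/s

At the top it is momentarily at rest, so all KE converts to PE: ½mv² = mgh
v = √(2gh) = √(2 × 9.8 × 38) = 27.29 m/s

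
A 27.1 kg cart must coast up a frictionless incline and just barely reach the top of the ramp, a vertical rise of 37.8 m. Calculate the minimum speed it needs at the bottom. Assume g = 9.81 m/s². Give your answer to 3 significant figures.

At the top it is momentarily at rest, so all KE converts to PE: ½mv² = mgh
v = √(2gh) = √(2 × 9.81 × 37.8) = 27.23 m/s

v = 27.2 m/s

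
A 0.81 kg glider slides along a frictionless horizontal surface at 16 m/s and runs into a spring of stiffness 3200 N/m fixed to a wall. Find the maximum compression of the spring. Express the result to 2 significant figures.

All KE is stored as spring PE at maximum compression: ½mv² = ½kx²
x = v√(m/k) = 16 × √(0.81/3200) = 0.2546 m

x = 0.25 m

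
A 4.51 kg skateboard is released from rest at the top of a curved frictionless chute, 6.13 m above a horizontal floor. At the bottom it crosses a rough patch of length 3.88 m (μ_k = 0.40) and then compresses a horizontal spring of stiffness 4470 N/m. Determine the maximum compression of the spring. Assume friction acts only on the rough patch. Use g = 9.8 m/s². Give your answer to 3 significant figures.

Initial energy: E₁ = mgh = (4.51)(9.8)(6.13) = 270.93 J
Friction removes W_f = μ_k mg d = (0.40)(4.51)(9.8)(3.88) = 68.60 J
Energy reaching the spring: E = 270.93 − 68.60 = 202.34 J
At max compression ½kx² = E ⇒ x = √(2E/k) = √(2 × 202.34/4470) = 0.3009 m

x = 0.301 m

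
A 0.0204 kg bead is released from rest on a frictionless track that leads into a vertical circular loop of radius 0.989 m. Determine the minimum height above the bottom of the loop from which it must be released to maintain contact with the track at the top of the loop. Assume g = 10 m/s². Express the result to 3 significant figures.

At the top, for minimum speed gravity alone supplies the centripetal force: mg = mv_top²/r ⇒ v_top² = gr = 9.890 m²/s²
Energy conservation from release height h to the top (height 2r): mgh = ½mv_top² + mg(2r)
h = v_top²/(2g) + 2r = r/2 + 2r = 5r/2 = 2.473 m

h = 2.47 m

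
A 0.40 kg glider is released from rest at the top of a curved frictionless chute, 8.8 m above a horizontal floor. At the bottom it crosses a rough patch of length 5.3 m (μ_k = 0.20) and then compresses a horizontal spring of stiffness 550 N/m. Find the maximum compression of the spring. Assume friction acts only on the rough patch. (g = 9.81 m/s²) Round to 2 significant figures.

Initial energy: E₁ = mgh = (0.40)(9.81)(8.8) = 34.531 J
Friction removes W_f = μ_k mg d = (0.20)(0.40)(9.81)(5.3) = 4.159 J
Energy reaching the spring: E = 34.531 − 4.159 = 30.372 J
At max compression ½kx² = E ⇒ x = √(2E/k) = √(2 × 30.372/550) = 0.3323 m

x = 0.33 m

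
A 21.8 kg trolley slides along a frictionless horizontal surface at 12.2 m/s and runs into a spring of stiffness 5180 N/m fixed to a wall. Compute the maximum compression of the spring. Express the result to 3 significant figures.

x = 0.791 m

Conservation of energy between contact and max compression: ½mv² = ½kx²
x = v√(m/k) = 12.2 × √(21.8/5180) = 0.7914 m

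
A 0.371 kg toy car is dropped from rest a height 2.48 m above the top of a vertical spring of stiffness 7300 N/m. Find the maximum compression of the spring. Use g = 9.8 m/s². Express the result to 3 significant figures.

Let x be the compression. The total drop is H + x, and the car is instantaneously at rest at max compression, so energy conservation gives:
mg(H + x) = ½kx²
½(7300)x² − (0.371)(9.8)x − (0.371)(9.8)(2.48) = 0
3650x² − 3.636x − 9.017 = 0
x = [3.636 + √(13.22 + 131645)]/(2 × 3650) = 0.05020 m

x = 0.0502 m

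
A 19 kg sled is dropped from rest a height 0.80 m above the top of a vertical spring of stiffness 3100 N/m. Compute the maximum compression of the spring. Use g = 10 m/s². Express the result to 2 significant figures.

Take the reference level at the top of the uncompressed spring. At max compression the sled has fallen H + x and is momentarily at rest:
mg(H + x) = ½kx²
½(3100)x² − (19)(10)x − (19)(10)(0.80) = 0
1550x² − 190.0x − 152.0 = 0
x = [190.0 + √(36100 + 942400)]/(2 × 1550) = 0.3804 m

x = 0.38 m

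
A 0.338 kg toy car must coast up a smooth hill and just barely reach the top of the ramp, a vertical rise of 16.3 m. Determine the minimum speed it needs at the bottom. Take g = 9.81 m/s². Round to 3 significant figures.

v = 17.9 m/s

At the top it is momentarily at rest, so all KE converts to PE: ½mv² = mgh
v = √(2gh) = √(2 × 9.81 × 16.3) = 17.88 m/s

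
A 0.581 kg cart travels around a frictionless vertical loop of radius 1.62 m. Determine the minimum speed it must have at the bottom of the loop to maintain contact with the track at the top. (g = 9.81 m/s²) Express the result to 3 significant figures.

At the top: mg = mv_top²/r ⇒ v_top² = gr = 15.89 m²/s²
Energy from bottom to top (height 2r): ½mv_bot² = ½mv_top² + mg(2r)
v_bot² = gr + 4gr = 5gr = 79.46
v_bot = √(5gr) = 8.914 m/s

v = 8.91 m/s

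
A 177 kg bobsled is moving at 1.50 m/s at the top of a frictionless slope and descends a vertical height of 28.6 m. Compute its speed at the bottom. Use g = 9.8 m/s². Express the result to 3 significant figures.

Energy conservation between the two points: ½mv₀² + mgh = ½mv²
The mass cancels from both sides.
v² = v₀² + 2gh = (1.50)² + 2(9.8)(28.6) = 562.81
v = √562.81 = 23.72 m/s

v = 23.7 m/s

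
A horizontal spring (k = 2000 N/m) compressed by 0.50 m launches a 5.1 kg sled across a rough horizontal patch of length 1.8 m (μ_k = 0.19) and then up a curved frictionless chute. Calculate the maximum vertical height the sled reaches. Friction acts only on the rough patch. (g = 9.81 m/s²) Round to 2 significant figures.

h = 4.7 m

Spring energy: E₀ = ½kx² = ½(2000)(0.50)² = 250.00 J
Friction: W_f = μ_k mg d = (0.19)(5.1)(9.81)(1.8) = 17.11 J
Energy at base of ramp: E = 250.00 − 17.11 = 232.89 J
At max height all remaining energy is PE: mgh = E ⇒ h = E/(mg) = 232.89/(5.1 × 9.81) = 4.655 m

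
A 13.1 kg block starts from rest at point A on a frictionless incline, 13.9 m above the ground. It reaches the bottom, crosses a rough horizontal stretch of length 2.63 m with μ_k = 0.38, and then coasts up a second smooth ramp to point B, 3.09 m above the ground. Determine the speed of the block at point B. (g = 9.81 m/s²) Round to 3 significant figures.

v = 13.9 m/s

Energy at A: mgh₁ = (13.1)(9.81)(13.9) = 1786.3 J
Friction loss: W_f = μ_k mg d = 128.4 J
At B: ½mv² + mgh₂ = mgh₁ − W_f
½mv² = 1786.3 − 128.4 − 397.10 = 1260.8 J
v = √(2 × 1260.8/13.1) = 13.87 m/s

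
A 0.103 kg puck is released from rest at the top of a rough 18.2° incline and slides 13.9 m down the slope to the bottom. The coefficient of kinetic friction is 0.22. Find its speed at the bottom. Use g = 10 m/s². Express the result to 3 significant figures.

v = 5.36 m/s

Work–energy: mg(L sinθ) − μ_k(mg cosθ)L = ½mv²
mgh = mgL sinθ = (0.103)(10)(13.9)sin18.2° = 4.4717 J
W_f = μ_k mg cosθ · L = (0.22)(0.103)(10)cos18.2°·13.9 = 2.992 J
½mv² = 4.4717 − 2.992 = 1.4795 J
v = √(2 × 1.4795/0.103) = 5.360 m/s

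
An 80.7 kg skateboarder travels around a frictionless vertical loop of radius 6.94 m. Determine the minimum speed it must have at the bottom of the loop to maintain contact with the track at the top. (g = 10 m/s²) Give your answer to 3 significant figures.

At the top: mg = mv_top²/r ⇒ v_top² = gr = 69.40 m²/s²
Energy from bottom to top (height 2r): ½mv_bot² = ½mv_top² + mg(2r)
v_bot² = gr + 4gr = 5gr = 347.0
v_bot = √(5gr) = 18.63 m/s

v = 18.6 m/s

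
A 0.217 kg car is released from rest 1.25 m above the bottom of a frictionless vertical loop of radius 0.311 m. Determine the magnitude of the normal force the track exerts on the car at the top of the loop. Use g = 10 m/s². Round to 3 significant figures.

N = 6.59 N

Energy from release to top (height 2r): mgh = ½mv_top² + mg(2r)
v_top² = 2g(h − 2r) = 2(10)(1.25 − 0.6220) = 12.560 m²/s²
At the top, both N and weight point toward the centre: N + mg = mv_top²/r
N = m(v_top²/r − g) = 0.217(12.560/0.311 − 10) = 6.594 N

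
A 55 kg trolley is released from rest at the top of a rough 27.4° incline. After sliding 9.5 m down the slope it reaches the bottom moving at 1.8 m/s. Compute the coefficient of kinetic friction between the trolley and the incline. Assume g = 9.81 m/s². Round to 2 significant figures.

mgh = ½mv² + μ_k (mg cosθ) L, with h = L sinθ
mgL sinθ = 2358.9 J; ½mv² = 89.100 J
W_f = 2358.9 − 89.100 = 2270 J
μ_k = W_f/(mg cosθ · L) = 2270/(479.0 × 9.5) = 0.4988

μ_k = 0.50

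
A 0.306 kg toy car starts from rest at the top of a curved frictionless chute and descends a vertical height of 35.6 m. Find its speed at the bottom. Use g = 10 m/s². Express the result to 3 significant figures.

By conservation of mechanical energy, mgh = ½mv²
v = √(2gh) = √(2 × 10 × 35.6) = √712.00 = 26.68 m/s

v = 26.7 m/s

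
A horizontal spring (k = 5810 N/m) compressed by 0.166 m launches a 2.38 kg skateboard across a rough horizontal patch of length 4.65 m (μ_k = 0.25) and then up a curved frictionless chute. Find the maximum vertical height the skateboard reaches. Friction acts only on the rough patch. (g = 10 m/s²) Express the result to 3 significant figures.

h = 2.20 m

Spring energy: E₀ = ½kx² = ½(5810)(0.166)² = 80.050 J
Friction: W_f = μ_k mg d = (0.25)(2.38)(10)(4.65) = 27.67 J
Energy at base of ramp: E = 80.050 − 27.67 = 52.383 J
At max height all remaining energy is PE: mgh = E ⇒ h = E/(mg) = 52.383/(2.38 × 10) = 2.201 m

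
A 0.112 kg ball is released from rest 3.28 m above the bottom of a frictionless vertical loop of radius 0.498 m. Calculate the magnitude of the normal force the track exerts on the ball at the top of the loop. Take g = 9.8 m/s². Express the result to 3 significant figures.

N = 8.97 N

Energy from release to top (height 2r): mgh = ½mv_top² + mg(2r)
v_top² = 2g(h − 2r) = 2(9.8)(3.28 − 0.9960) = 44.766 m²/s²
At the top, both N and weight point toward the centre: N + mg = mv_top²/r
N = m(v_top²/r − g) = 0.112(44.766/0.498 − 9.8) = 8.970 N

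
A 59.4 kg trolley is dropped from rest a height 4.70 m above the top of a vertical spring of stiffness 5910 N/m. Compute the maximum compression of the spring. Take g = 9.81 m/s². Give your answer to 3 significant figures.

x = 1.07 m

Let x be the compression. The total drop is H + x, and the trolley is instantaneously at rest at max compression, so energy conservation gives:
mg(H + x) = ½kx²
½(5910)x² − (59.4)(9.81)x − (59.4)(9.81)(4.70) = 0
2955x² − 582.7x − 2739 = 0
x = [582.7 + √(339556 + 3.2372e+07)]/(2 × 2955) = 1.066 m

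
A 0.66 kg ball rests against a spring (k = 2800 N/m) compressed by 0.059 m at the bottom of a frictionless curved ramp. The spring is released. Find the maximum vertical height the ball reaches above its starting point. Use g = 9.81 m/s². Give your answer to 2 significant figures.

h = 0.75 m

Energy conservation from release to the highest point: ½kx² = mgh
h = kx²/(2mg) = (2800)(0.059)²/(2 × 0.66 × 9.81) = 0.7527 m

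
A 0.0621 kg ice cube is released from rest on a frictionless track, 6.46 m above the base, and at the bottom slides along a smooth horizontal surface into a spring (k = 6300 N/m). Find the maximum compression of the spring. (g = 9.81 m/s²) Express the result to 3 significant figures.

x = 0.0353 m

At max compression the cube is momentarily at rest: mgh = ½kx²
x = √(2mgh/k) = √(2 × 0.0621 × 9.81 × 6.46 / 6300) = 0.03535 m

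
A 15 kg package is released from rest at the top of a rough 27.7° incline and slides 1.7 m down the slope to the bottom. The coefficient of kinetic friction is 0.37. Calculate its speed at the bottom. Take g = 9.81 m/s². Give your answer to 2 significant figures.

Taking the bottom as reference, mgh = ½mv² + μ_k N L with h = L sinθ, N = mg cosθ:
mgh = mgL sinθ = (15)(9.81)(1.7)sin27.7° = 116.28 J
W_f = μ_k mg cosθ · L = (0.37)(15)(9.81)cos27.7°·1.7 = 81.95 J
½mv² = 116.28 − 81.95 = 34.333 J
v = √(2 × 34.333/15) = 2.140 m/s

v = 2.1 m/s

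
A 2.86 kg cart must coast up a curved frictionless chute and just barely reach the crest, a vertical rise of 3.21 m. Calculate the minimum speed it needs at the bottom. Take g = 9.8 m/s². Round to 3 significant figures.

At the top it is momentarily at rest, so all KE converts to PE: ½mv² = mgh
v = √(2gh) = √(2 × 9.8 × 3.21) = 7.932 m/s

v = 7.93 m/s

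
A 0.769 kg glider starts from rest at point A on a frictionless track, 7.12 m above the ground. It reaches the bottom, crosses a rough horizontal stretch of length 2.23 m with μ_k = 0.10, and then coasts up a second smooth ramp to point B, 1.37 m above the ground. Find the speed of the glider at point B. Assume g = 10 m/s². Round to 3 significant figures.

Energy at A: mgh₁ = (0.769)(10)(7.12) = 54.753 J
Friction loss: W_f = μ_k mg d = 1.715 J
At B: ½mv² + mgh₂ = mgh₁ − W_f
½mv² = 54.753 − 1.715 − 10.535 = 42.503 J
v = √(2 × 42.503/0.769) = 10.51 m/s

v = 10.5 m/s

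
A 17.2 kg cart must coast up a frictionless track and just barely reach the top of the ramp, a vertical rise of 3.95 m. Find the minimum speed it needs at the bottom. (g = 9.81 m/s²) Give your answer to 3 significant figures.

At the top it is momentarily at rest, so all KE converts to PE: ½mv² = mgh
v = √(2gh) = √(2 × 9.81 × 3.95) = 8.803 m/s

v = 8.80 m/s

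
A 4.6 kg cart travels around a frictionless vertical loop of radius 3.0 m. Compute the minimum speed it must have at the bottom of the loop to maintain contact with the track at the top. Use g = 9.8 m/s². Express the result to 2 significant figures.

At the top: mg = mv_top²/r ⇒ v_top² = gr = 29.40 m²/s²
Energy from bottom to top (height 2r): ½mv_bot² = ½mv_top² + mg(2r)
v_bot² = gr + 4gr = 5gr = 147.0
v_bot = √(5gr) = 12.12 m/s

v = 12 m/s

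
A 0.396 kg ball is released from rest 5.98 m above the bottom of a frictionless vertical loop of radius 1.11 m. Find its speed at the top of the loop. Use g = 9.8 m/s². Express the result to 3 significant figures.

Energy conservation: mgh = ½mv_top² + mg(2r)
v_top² = 2g(h − 2r) = 2(9.8)(5.98 − 2.220) = 73.70
v_top = 8.585 m/s

v = 8.58 m/s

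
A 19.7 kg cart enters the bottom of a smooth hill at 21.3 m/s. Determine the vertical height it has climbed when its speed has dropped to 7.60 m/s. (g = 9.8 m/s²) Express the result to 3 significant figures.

h = 20.2 m

Energy balance between the two points: ½mv₁² = ½mv₂² + mgh
h = (v₁² − v₂²)/(2g) = (21.3² − 7.60²)/(2 × 9.8) = 20.20 m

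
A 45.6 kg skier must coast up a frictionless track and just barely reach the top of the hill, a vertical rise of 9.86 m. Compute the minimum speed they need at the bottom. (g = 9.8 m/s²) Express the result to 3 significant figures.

At the top they are momentarily at rest, so all KE converts to PE: ½mv² = mgh
v = √(2gh) = √(2 × 9.8 × 9.86) = 13.90 m/s

v = 13.9 m/s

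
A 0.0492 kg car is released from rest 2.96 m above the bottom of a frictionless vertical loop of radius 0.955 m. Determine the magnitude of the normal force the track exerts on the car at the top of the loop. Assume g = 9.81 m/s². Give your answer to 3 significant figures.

N = 0.579 N

Energy from release to top (height 2r): mgh = ½mv_top² + mg(2r)
v_top² = 2g(h − 2r) = 2(9.81)(2.96 − 1.910) = 20.601 m²/s²
At the top, both N and weight point toward the centre: N + mg = mv_top²/r
N = m(v_top²/r − g) = 0.0492(20.601/0.955 − 9.81) = 0.5787 N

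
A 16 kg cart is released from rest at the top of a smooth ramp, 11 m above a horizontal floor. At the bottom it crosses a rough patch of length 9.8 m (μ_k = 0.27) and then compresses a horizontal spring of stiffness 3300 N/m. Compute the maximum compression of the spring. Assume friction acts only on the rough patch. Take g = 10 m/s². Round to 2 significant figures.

x = 0.90 m

Initial energy: E₁ = mgh = (16)(10)(11) = 1760.0 J
Friction removes W_f = μ_k mg d = (0.27)(16)(10)(9.8) = 423.4 J
Energy reaching the spring: E = 1760.0 − 423.4 = 1336.6 J
At max compression ½kx² = E ⇒ x = √(2E/k) = √(2 × 1336.6/3300) = 0.9000 m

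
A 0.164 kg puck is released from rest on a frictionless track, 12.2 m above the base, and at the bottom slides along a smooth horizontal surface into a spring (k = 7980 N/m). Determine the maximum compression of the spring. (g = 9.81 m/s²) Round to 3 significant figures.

Energy conservation (no friction) from release to max compression: mgh = ½kx²
x = √(2mgh/k) = √(2 × 0.164 × 9.81 × 12.2 / 7980) = 0.07014 m

x = 0.0701 m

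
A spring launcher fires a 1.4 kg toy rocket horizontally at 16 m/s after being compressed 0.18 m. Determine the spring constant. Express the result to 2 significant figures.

½kx² = ½mv²
k = mv²/x² = (1.4)(16)²/(0.18)² = 11062 N/m

k = 11000 N/m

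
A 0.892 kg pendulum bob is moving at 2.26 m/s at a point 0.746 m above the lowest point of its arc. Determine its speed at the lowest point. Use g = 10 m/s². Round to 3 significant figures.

Mechanical energy is conserved (no friction): ½mv₀² + mgh = ½mv²
v² = v₀² + 2gh = (2.26)² + 2(10)(0.746) = 20.028
v = √20.028 = 4.475 m/s

v = 4.48 m/s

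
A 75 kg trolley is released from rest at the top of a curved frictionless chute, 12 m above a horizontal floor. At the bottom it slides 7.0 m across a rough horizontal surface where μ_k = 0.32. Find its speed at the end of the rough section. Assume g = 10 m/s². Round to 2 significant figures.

Applying the work–energy principle:
mgh = ½mv² + μ_k m g d
W_f = μ_k mg d = (0.32)(75)(10)(7.0) = 1680 J
½mv² = mgh − W_f = 9000.0 − 1680 = 7320.0 J
v = √(2 × 7320.0/75) = 13.97 m/s

v = 14 m/s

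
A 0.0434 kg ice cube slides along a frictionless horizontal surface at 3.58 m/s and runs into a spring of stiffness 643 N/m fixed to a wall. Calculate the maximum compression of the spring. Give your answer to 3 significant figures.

At max compression the cube is momentarily at rest: ½mv² = ½kx²
x = v√(m/k) = 3.58 × √(0.0434/643) = 0.02941 m

x = 0.0294 m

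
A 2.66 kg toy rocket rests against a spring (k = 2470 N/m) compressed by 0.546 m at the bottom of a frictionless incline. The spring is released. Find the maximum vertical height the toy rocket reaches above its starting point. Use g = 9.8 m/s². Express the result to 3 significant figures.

h = 14.1 m

Energy conservation from release to the highest point: ½kx² = mgh
h = kx²/(2mg) = (2470)(0.546)²/(2 × 2.66 × 9.8) = 14.12 m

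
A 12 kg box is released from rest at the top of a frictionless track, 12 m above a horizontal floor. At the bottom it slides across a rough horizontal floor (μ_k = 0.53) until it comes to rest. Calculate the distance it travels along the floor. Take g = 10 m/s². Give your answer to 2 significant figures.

Applying the work–energy principle:
At rest all PE has been dissipated by friction: mgh = μ_k m g d
d = h/μ_k = 12/0.53 = 22.64 m

d = 23 m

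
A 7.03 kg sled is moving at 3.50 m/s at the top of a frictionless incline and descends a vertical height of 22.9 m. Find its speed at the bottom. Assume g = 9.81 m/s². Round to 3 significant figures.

v = 21.5 m/s

Energy conservation between the two points: ½mv₀² + mgh = ½mv²
The mass cancels from both sides.
v² = v₀² + 2gh = (3.50)² + 2(9.81)(22.9) = 461.55
v = √461.55 = 21.48 m/s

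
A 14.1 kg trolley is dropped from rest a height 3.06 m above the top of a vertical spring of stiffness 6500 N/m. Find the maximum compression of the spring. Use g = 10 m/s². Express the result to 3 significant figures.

Take the reference level at the top of the uncompressed spring. At max compression the trolley has fallen H + x and is momentarily at rest:
mg(H + x) = ½kx²
½(6500)x² − (14.1)(10)x − (14.1)(10)(3.06) = 0
3250x² − 141.0x − 431.5 = 0
x = [141.0 + √(19881 + 5.6090e+06)]/(2 × 3250) = 0.3867 m

x = 0.387 m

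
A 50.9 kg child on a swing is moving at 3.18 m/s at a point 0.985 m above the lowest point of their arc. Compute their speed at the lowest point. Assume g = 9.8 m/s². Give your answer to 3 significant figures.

v = 5.42 m/s

By conservation of mechanical energy, ½mv₀² + mgh = ½mv²
v² = v₀² + 2gh = (3.18)² + 2(9.8)(0.985) = 29.418
v = √29.418 = 5.424 m/s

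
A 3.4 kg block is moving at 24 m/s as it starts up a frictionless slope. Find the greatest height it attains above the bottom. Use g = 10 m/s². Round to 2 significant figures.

h = 29 m

By energy conservation, ½mv² = mgh
h = v²/(2g) = 24²/(2 × 10) = 28.80 m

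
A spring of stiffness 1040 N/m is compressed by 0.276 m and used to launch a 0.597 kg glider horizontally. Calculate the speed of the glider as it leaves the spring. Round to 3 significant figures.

v = 11.5 m/s

Spring PE converts entirely to kinetic energy: ½kx² = ½mv²
v = x√(k/m) = 0.276 × √(1040/0.597) = 11.52 m/s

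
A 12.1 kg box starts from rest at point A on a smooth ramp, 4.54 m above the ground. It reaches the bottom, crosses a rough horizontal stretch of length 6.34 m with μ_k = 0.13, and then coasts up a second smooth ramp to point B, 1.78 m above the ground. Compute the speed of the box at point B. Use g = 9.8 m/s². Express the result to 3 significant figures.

v = 6.16 m/s

Energy at A: mgh₁ = (12.1)(9.8)(4.54) = 538.35 J
Friction loss: W_f = μ_k mg d = 97.73 J
At B: ½mv² + mgh₂ = mgh₁ − W_f
½mv² = 538.35 − 97.73 − 211.07 = 229.55 J
v = √(2 × 229.55/12.1) = 6.160 m/s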